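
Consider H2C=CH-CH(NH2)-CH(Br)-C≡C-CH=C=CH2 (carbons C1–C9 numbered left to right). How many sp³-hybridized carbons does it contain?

C1: sp2
C2: sp2
C3: sp3 ✓
C4: sp3 ✓
C5: sp
C6: sp
C7: sp2
C8: sp
C9: sp2
C3, C4 → 2 sp3 carbons.

2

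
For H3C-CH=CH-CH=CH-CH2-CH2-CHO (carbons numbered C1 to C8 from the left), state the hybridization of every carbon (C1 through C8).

C1: 4 σ bonds; 4 regions of electron density → sp3.
C2 is sp2: 3 σ bonds, plus one π bond, 3 electron-density regions.
C3 carries 3 σ bonds, plus one π bond, giving a steric number of 3, so it is sp2.
C4 is sp2: 3 σ bonds, plus one π bond, 3 electron-density regions.
C5 carries 3 σ bonds, plus one π bond, giving a steric number of 3, so it is sp2.
C6: 4 σ bonds; 4 regions of electron density → sp3.
C7 is sp3: 4 σ bonds, 4 electron-density regions.
C8 carries 3 σ bonds, plus one π bond, giving a steric number of 3, so it is sp2.

C1 sp3, C2 sp2, C3 sp2, C4 sp2, C5 sp2, C6 sp3, C7 sp3, C8 sp2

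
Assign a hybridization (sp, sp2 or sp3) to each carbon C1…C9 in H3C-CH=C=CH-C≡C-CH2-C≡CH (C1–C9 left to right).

C1 has 4 σ bonds: steric number 4 → sp3.
C2 — 3 σ bonds, plus one π bond. Steric number 3, so sp2.
C3 has 2 σ bonds, plus two π bonds: steric number 2 → sp.
C4: 3 σ bonds, plus one π bond; 3 regions of electron density → sp2.
C5: 2 σ bonds, plus two π bonds — 2 electron domains, sp.
C6 (2 σ bonds, plus two π bonds) has steric number 2: sp.
C7 is sp3: 4 σ bonds, 4 electron-density regions.
C8 (2 σ bonds, plus two π bonds) has steric number 2: sp.
C9 is sp: 2 σ bonds, plus two π bonds, 2 electron-density regions.

C1 sp3, C2 sp2, C3 sp, C4 sp2, C5 sp, C6 sp, C7 sp3, C8 sp, C9 sp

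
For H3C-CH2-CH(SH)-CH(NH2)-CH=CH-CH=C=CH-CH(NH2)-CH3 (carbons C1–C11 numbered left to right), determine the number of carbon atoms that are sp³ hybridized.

C1: sp3 ✓
C2: sp3 ✓
C3: sp3 ✓
C4: sp3 ✓
C5: sp2
C6: sp2
C7: sp2
C8: sp
C9: sp2
C10: sp3 ✓
C11: sp3 ✓
C1, C2, C3, C4, C10, C11 → 6 sp3 carbons.

6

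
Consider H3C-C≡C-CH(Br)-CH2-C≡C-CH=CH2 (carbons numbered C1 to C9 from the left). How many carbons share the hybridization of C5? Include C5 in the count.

3

C5 is sp3 (only σ bonds).
C1: sp3 ✓
C2: sp
C3: sp
C4: sp3 ✓
C5: sp3 ✓
C6: sp
C7: sp
C8: sp2
C9: sp2
3 carbons are sp3.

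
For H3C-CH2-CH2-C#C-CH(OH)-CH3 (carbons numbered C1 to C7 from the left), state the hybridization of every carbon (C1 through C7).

C1 carries 4 σ bonds, giving a steric number of 4, so it is sp3.
C2 (4 σ bonds) has steric number 4: sp3.
C3: 4 σ bonds — 4 electron domains, sp3.
C4 is sp: 2 σ bonds, plus two π bonds, 2 electron-density regions.
C5 carries 2 σ bonds, plus two π bonds, giving a steric number of 2, so it is sp.
C6: 4 σ bonds; 4 regions of electron density → sp3.
C7 has 4 σ bonds: steric number 4 → sp3.

C1 sp3, C2 sp3, C3 sp3, C4 sp, C5 sp, C6 sp3, C7 sp3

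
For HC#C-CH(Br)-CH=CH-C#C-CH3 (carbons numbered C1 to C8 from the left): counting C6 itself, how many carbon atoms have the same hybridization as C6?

C6 is sp (two π bonds).
C1: sp ✓
C2: sp ✓
C3: sp3
C4: sp2
C5: sp2
C6: sp ✓
C7: sp ✓
C8: sp3
4 carbons are sp.

4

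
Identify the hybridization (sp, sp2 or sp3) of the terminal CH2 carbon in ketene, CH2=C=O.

The terminal CH2 carbon (3 σ bonds, plus one π bond) has steric number 3: sp2.

sp^2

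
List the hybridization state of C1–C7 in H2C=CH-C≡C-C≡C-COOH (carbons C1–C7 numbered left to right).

C1 sp2, C2 sp2, C3 sp, C4 sp, C5 sp, C6 sp, C7 sp2

C1 — 3 σ bonds, plus one π bond. Steric number 3, so sp2.
C2 (3 σ bonds, plus one π bond) has steric number 3: sp2.
C3 (2 σ bonds, plus two π bonds) has steric number 2: sp.
C4 has 2 σ bonds, plus two π bonds: steric number 2 → sp.
C5 — 2 σ bonds, plus two π bonds. Steric number 2, so sp.
C6 is sp: 2 σ bonds, plus two π bonds, 2 electron-density regions.
C7 carries 3 σ bonds, plus one π bond, giving a steric number of 3, so it is sp2.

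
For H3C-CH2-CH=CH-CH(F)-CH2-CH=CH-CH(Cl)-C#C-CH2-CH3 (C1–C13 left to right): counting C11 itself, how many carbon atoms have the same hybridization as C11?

2

C11 is sp (two π bonds).
C1: sp3
C2: sp3
C3: sp2
C4: sp2
C5: sp3
C6: sp3
C7: sp2
C8: sp2
C9: sp3
C10: sp ✓
C11: sp ✓
C12: sp3
C13: sp3
2 carbons are sp.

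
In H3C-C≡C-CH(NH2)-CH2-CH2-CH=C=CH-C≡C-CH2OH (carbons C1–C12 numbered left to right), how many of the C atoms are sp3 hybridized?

C1: sp3 ✓
C2: sp
C3: sp
C4: sp3 ✓
C5: sp3 ✓
C6: sp3 ✓
C7: sp2
C8: sp
C9: sp2
C10: sp
C11: sp
C12: sp3 ✓
C1, C4, C5, C6, C12 → 5 sp3 carbons.

5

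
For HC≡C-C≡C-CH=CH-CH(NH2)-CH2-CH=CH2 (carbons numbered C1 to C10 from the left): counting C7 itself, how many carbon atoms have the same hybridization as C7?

2

C7 is sp3 (only σ bonds).
C1: sp
C2: sp
C3: sp
C4: sp
C5: sp2
C6: sp2
C7: sp3 ✓
C8: sp3 ✓
C9: sp2
C10: sp2
2 carbons are sp3.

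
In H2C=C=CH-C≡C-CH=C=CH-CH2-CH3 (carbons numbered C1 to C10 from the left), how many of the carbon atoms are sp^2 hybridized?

C1: sp2 ✓
C2: sp
C3: sp2 ✓
C4: sp
C5: sp
C6: sp2 ✓
C7: sp
C8: sp2 ✓
C9: sp3
C10: sp3
C1, C3, C6, C8 → 4 sp2 carbons.

4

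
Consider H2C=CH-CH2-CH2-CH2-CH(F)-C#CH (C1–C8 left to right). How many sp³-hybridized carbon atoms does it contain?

4

C1: sp2
C2: sp2
C3: sp3 ✓
C4: sp3 ✓
C5: sp3 ✓
C6: sp3 ✓
C7: sp
C8: sp
C3, C4, C5, C6 → 4 sp3 carbons.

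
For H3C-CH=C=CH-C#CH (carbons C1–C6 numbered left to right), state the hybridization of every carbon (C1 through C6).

C1 sp3, C2 sp2, C3 sp, C4 sp2, C5 sp, C6 sp

C1 carries 4 σ bonds, giving a steric number of 4, so it is sp3.
C2 (3 σ bonds, plus one π bond) has steric number 3: sp2.
C3 (2 σ bonds, plus two π bonds) has steric number 2: sp.
C4 (3 σ bonds, plus one π bond) has steric number 3: sp2.
C5 carries 2 σ bonds, plus two π bonds, giving a steric number of 2, so it is sp.
C6: 2 σ bonds, plus two π bonds; 2 regions of electron density → sp.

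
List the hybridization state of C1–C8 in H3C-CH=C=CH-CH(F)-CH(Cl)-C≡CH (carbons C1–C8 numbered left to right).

C1 sp3, C2 sp2, C3 sp, C4 sp2, C5 sp3, C6 sp3, C7 sp, C8 sp

C1: 4 σ bonds; 4 regions of electron density → sp3.
C2 (3 σ bonds, plus one π bond) has steric number 3: sp2.
C3 carries 2 σ bonds, plus two π bonds, giving a steric number of 2, so it is sp.
C4 — 3 σ bonds, plus one π bond. Steric number 3, so sp2.
C5 has 4 σ bonds: steric number 4 → sp3.
C6 is sp3: 4 σ bonds, 4 electron-density regions.
C7: 2 σ bonds, plus two π bonds; 2 regions of electron density → sp.
C8 is sp: 2 σ bonds, plus two π bonds, 2 electron-density regions.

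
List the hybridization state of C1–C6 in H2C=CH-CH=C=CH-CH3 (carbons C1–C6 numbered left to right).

C1: 3 σ bonds, plus one π bond — 3 electron domains, sp2.
C2 is sp2: 3 σ bonds, plus one π bond, 3 electron-density regions.
C3 carries 3 σ bonds, plus one π bond, giving a steric number of 3, so it is sp2.
C4 is sp: 2 σ bonds, plus two π bonds, 2 electron-density regions.
C5 — 3 σ bonds, plus one π bond. Steric number 3, so sp2.
C6 has 4 σ bonds: steric number 4 → sp3.

C1 sp2, C2 sp2, C3 sp2, C4 sp, C5 sp2, C6 sp3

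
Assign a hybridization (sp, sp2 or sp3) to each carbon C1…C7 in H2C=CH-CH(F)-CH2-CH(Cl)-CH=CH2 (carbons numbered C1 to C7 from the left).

C1 has 3 σ bonds, plus one π bond: steric number 3 → sp2.
C2 — 3 σ bonds, plus one π bond. Steric number 3, so sp2.
C3: 4 σ bonds — 4 electron domains, sp3.
C4 (4 σ bonds) has steric number 4: sp3.
C5 has 4 σ bonds: steric number 4 → sp3.
C6 is sp2: 3 σ bonds, plus one π bond, 3 electron-density regions.
C7 carries 3 σ bonds, plus one π bond, giving a steric number of 3, so it is sp2.

C1 sp2, C2 sp2, C3 sp3, C4 sp3, C5 sp3, C6 sp2, C7 sp2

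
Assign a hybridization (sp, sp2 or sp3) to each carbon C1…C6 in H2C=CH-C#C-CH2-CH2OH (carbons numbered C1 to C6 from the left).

C1 sp2, C2 sp2, C3 sp, C4 sp, C5 sp3, C6 sp3

C1: 3 σ bonds, plus one π bond — 3 electron domains, sp2.
C2 (3 σ bonds, plus one π bond) has steric number 3: sp2.
C3 has 2 σ bonds, plus two π bonds: steric number 2 → sp.
C4 (2 σ bonds, plus two π bonds) has steric number 2: sp.
C5: 4 σ bonds — 4 electron domains, sp3.
C6 carries 4 σ bonds, giving a steric number of 4, so it is sp3.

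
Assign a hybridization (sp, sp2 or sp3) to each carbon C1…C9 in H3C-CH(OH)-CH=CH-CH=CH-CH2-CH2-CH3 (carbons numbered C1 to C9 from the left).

C1 carries 4 σ bonds, giving a steric number of 4, so it is sp3.
C2 is sp3: 4 σ bonds, 4 electron-density regions.
C3 carries 3 σ bonds, plus one π bond, giving a steric number of 3, so it is sp2.
C4 has 3 σ bonds, plus one π bond: steric number 3 → sp2.
C5 carries 3 σ bonds, plus one π bond, giving a steric number of 3, so it is sp2.
C6: 3 σ bonds, plus one π bond — 3 electron domains, sp2.
C7: 4 σ bonds — 4 electron domains, sp3.
C8 has 4 σ bonds: steric number 4 → sp3.
C9 (4 σ bonds) has steric number 4: sp3.

C1 sp3, C2 sp3, C3 sp2, C4 sp2, C5 sp2, C6 sp2, C7 sp3, C8 sp3, C9 sp3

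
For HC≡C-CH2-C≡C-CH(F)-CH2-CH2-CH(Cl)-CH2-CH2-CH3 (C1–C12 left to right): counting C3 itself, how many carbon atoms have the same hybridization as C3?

C3 is sp3 (only σ bonds).
C1: sp
C2: sp
C3: sp3 ✓
C4: sp
C5: sp
C6: sp3 ✓
C7: sp3 ✓
C8: sp3 ✓
C9: sp3 ✓
C10: sp3 ✓
C11: sp3 ✓
C12: sp3 ✓
8 carbons are sp3.

8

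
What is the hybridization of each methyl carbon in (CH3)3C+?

Each methyl carbon has 4 σ bonds: steric number 4 → sp3.

sp^3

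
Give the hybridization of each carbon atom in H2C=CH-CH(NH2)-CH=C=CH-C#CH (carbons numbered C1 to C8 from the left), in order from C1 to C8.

C1 sp2, C2 sp2, C3 sp3, C4 sp2, C5 sp, C6 sp2, C7 sp, C8 sp

C1: 3 σ bonds, plus one π bond — 3 electron domains, sp2.
C2 is sp2: 3 σ bonds, plus one π bond, 3 electron-density regions.
C3 is sp3: 4 σ bonds, 4 electron-density regions.
C4 (3 σ bonds, plus one π bond) has steric number 3: sp2.
C5: 2 σ bonds, plus two π bonds — 2 electron domains, sp.
C6 has 3 σ bonds, plus one π bond: steric number 3 → sp2.
C7 has 2 σ bonds, plus two π bonds: steric number 2 → sp.
C8 has 2 σ bonds, plus two π bonds: steric number 2 → sp.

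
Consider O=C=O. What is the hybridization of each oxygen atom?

sp^2

One σ bond + two lone pairs = steric number 3 → sp2.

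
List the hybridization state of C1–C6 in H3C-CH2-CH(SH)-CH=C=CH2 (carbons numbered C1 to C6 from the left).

C1 sp3, C2 sp3, C3 sp3, C4 sp2, C5 sp, C6 sp2

C1: 4 σ bonds — 4 electron domains, sp3.
C2 — 4 σ bonds. Steric number 4, so sp3.
C3: 4 σ bonds — 4 electron domains, sp3.
C4 has 3 σ bonds, plus one π bond: steric number 3 → sp2.
C5 (2 σ bonds, plus two π bonds) has steric number 2: sp.
C6 is sp2: 3 σ bonds, plus one π bond, 3 electron-density regions.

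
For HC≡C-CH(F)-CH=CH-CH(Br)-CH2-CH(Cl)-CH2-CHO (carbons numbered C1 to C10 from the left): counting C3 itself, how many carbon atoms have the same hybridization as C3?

5

C3 is sp3 (only σ bonds).
C1: sp
C2: sp
C3: sp3 ✓
C4: sp2
C5: sp2
C6: sp3 ✓
C7: sp3 ✓
C8: sp3 ✓
C9: sp3 ✓
C10: sp2
5 carbons are sp3.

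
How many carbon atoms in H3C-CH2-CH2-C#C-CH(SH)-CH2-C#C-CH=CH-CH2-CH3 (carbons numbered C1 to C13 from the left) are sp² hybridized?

2

C1: sp3
C2: sp3
C3: sp3
C4: sp
C5: sp
C6: sp3
C7: sp3
C8: sp
C9: sp
C10: sp2 ✓
C11: sp2 ✓
C12: sp3
C13: sp3
C10, C11 → 2 sp2 carbons.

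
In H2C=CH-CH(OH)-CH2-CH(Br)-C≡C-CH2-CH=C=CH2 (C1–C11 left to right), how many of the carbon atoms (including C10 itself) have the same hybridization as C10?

3

C10 is sp (two π bonds).
C1: sp2
C2: sp2
C3: sp3
C4: sp3
C5: sp3
C6: sp ✓
C7: sp ✓
C8: sp3
C9: sp2
C10: sp ✓
C11: sp2
3 carbons are sp.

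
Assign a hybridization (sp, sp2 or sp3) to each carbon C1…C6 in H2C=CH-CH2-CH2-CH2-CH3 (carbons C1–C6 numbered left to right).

C1 sp2, C2 sp2, C3 sp3, C4 sp3, C5 sp3, C6 sp3

C1 — 3 σ bonds, plus one π bond. Steric number 3, so sp2.
C2: 3 σ bonds, plus one π bond — 3 electron domains, sp2.
C3 is sp3: 4 σ bonds, 4 electron-density regions.
C4: 4 σ bonds — 4 electron domains, sp3.
C5 has 4 σ bonds: steric number 4 → sp3.
C6 — 4 σ bonds. Steric number 4, so sp3.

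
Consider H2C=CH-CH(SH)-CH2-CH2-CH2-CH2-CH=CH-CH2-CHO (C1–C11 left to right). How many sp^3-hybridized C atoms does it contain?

6

C1: sp2
C2: sp2
C3: sp3 ✓
C4: sp3 ✓
C5: sp3 ✓
C6: sp3 ✓
C7: sp3 ✓
C8: sp2
C9: sp2
C10: sp3 ✓
C11: sp2
C3, C4, C5, C6, C7, C10 → 6 sp3 carbons.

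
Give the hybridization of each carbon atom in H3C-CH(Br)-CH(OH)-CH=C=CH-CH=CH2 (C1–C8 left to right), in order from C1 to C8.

C1 is sp3: 4 σ bonds, 4 electron-density regions.
C2 — 4 σ bonds. Steric number 4, so sp3.
C3 has 4 σ bonds: steric number 4 → sp3.
C4: 3 σ bonds, plus one π bond — 3 electron domains, sp2.
C5 has 2 σ bonds, plus two π bonds: steric number 2 → sp.
C6: 3 σ bonds, plus one π bond; 3 regions of electron density → sp2.
C7 — 3 σ bonds, plus one π bond. Steric number 3, so sp2.
C8: 3 σ bonds, plus one π bond — 3 electron domains, sp2.

C1 sp3, C2 sp3, C3 sp3, C4 sp2, C5 sp, C6 sp2, C7 sp2, C8 sp2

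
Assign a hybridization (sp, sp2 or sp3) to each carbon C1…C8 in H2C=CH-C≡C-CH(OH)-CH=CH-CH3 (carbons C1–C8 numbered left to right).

C1 sp2, C2 sp2, C3 sp, C4 sp, C5 sp3, C6 sp2, C7 sp2, C8 sp3

C1 — 3 σ bonds, plus one π bond. Steric number 3, so sp2.
C2 has 3 σ bonds, plus one π bond: steric number 3 → sp2.
C3: 2 σ bonds, plus two π bonds — 2 electron domains, sp.
C4 is sp: 2 σ bonds, plus two π bonds, 2 electron-density regions.
C5 is sp3: 4 σ bonds, 4 electron-density regions.
C6: 3 σ bonds, plus one π bond — 3 electron domains, sp2.
C7 has 3 σ bonds, plus one π bond: steric number 3 → sp2.
C8 is sp3: 4 σ bonds, 4 electron-density regions.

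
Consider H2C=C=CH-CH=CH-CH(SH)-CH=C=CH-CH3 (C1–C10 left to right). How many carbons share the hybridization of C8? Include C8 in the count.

C8 is sp (two π bonds).
C1: sp2
C2: sp ✓
C3: sp2
C4: sp2
C5: sp2
C6: sp3
C7: sp2
C8: sp ✓
C9: sp2
C10: sp3
2 carbons are sp.

2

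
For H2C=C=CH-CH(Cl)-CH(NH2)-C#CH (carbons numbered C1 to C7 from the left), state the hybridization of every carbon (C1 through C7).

C1 is sp2: 3 σ bonds, plus one π bond, 3 electron-density regions.
C2: 2 σ bonds, plus two π bonds — 2 electron domains, sp.
C3 (3 σ bonds, plus one π bond) has steric number 3: sp2.
C4: 4 σ bonds — 4 electron domains, sp3.
C5 — 4 σ bonds. Steric number 4, so sp3.
C6: 2 σ bonds, plus two π bonds; 2 regions of electron density → sp.
C7 — 2 σ bonds, plus two π bonds. Steric number 2, so sp.

C1 sp2, C2 sp, C3 sp2, C4 sp3, C5 sp3, C6 sp, C7 sp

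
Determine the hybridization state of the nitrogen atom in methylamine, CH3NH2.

sp3

Three σ bonds + one lone pair = steric number 4 → sp3.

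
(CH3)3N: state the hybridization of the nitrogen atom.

The nitrogen atom has 3 σ bonds and 1 lone pair: steric number 4 → sp3.

sp^3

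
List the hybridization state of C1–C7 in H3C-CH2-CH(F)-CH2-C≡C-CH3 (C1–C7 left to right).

C1 sp3, C2 sp3, C3 sp3, C4 sp3, C5 sp, C6 sp, C7 sp3

C1: 4 σ bonds; 4 regions of electron density → sp3.
C2: 4 σ bonds — 4 electron domains, sp3.
C3 carries 4 σ bonds, giving a steric number of 4, so it is sp3.
C4 carries 4 σ bonds, giving a steric number of 4, so it is sp3.
C5 is sp: 2 σ bonds, plus two π bonds, 2 electron-density regions.
C6 is sp: 2 σ bonds, plus two π bonds, 2 electron-density regions.
C7 is sp3: 4 σ bonds, 4 electron-density regions.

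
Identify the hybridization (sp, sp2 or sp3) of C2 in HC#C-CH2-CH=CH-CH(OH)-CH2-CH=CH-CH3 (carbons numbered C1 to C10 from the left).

sp

C2 (2 σ bonds, plus two π bonds) has steric number 2: sp.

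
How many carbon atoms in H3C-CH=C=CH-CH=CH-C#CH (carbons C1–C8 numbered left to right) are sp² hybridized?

4

C1: sp3
C2: sp2 ✓
C3: sp
C4: sp2 ✓
C5: sp2 ✓
C6: sp2 ✓
C7: sp
C8: sp
C2, C4, C5, C6 → 4 sp2 carbons.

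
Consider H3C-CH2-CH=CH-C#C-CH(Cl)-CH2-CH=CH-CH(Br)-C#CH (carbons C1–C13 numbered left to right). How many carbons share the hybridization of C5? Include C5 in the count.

C5 is sp (two π bonds).
C1: sp3
C2: sp3
C3: sp2
C4: sp2
C5: sp ✓
C6: sp ✓
C7: sp3
C8: sp3
C9: sp2
C10: sp2
C11: sp3
C12: sp ✓
C13: sp ✓
4 carbons are sp.

4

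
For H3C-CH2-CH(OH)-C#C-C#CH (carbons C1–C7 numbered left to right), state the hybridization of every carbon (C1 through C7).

C1 — 4 σ bonds. Steric number 4, so sp3.
C2: 4 σ bonds — 4 electron domains, sp3.
C3 is sp3: 4 σ bonds, 4 electron-density regions.
C4 has 2 σ bonds, plus two π bonds: steric number 2 → sp.
C5 — 2 σ bonds, plus two π bonds. Steric number 2, so sp.
C6 (2 σ bonds, plus two π bonds) has steric number 2: sp.
C7 is sp: 2 σ bonds, plus two π bonds, 2 electron-density regions.

C1 sp3, C2 sp3, C3 sp3, C4 sp, C5 sp, C6 sp, C7 sp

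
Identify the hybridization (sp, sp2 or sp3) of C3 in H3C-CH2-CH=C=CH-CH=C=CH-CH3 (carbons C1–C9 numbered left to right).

C3 — 3 σ bonds, plus one π bond. Steric number 3, so sp2.

sp^2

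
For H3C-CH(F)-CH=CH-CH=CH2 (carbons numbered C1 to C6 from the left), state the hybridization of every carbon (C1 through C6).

C1: 4 σ bonds — 4 electron domains, sp3.
C2 (4 σ bonds) has steric number 4: sp3.
C3 (3 σ bonds, plus one π bond) has steric number 3: sp2.
C4 has 3 σ bonds, plus one π bond: steric number 3 → sp2.
C5 (3 σ bonds, plus one π bond) has steric number 3: sp2.
C6 carries 3 σ bonds, plus one π bond, giving a steric number of 3, so it is sp2.

C1 sp3, C2 sp3, C3 sp2, C4 sp2, C5 sp2, C6 sp2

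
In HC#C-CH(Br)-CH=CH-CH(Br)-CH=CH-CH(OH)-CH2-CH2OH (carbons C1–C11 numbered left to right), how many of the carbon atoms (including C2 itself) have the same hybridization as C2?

2

C2 is sp (two π bonds).
C1: sp ✓
C2: sp ✓
C3: sp3
C4: sp2
C5: sp2
C6: sp3
C7: sp2
C8: sp2
C9: sp3
C10: sp3
C11: sp3
2 carbons are sp.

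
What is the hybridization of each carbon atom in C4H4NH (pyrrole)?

sp²

Each carbon atom (3 σ bonds, plus one π bond) has steric number 3: sp2.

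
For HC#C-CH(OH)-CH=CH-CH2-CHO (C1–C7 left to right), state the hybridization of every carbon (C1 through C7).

C1 sp, C2 sp, C3 sp3, C4 sp2, C5 sp2, C6 sp3, C7 sp2

C1 has 2 σ bonds, plus two π bonds: steric number 2 → sp.
C2 is sp: 2 σ bonds, plus two π bonds, 2 electron-density regions.
C3 carries 4 σ bonds, giving a steric number of 4, so it is sp3.
C4 — 3 σ bonds, plus one π bond. Steric number 3, so sp2.
C5: 3 σ bonds, plus one π bond — 3 electron domains, sp2.
C6: 4 σ bonds — 4 electron domains, sp3.
C7: 3 σ bonds, plus one π bond — 3 electron domains, sp2.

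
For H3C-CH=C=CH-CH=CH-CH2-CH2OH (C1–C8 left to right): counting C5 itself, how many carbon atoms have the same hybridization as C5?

4

C5 is sp2 (one π bond).
C1: sp3
C2: sp2 ✓
C3: sp
C4: sp2 ✓
C5: sp2 ✓
C6: sp2 ✓
C7: sp3
C8: sp3
4 carbons are sp2.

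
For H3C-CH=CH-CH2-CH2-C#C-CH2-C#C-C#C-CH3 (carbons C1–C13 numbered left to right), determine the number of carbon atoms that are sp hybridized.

C1: sp3
C2: sp2
C3: sp2
C4: sp3
C5: sp3
C6: sp ✓
C7: sp ✓
C8: sp3
C9: sp ✓
C10: sp ✓
C11: sp ✓
C12: sp ✓
C13: sp3
C6, C7, C9, C10, C11, C12 → 6 sp carbons.

6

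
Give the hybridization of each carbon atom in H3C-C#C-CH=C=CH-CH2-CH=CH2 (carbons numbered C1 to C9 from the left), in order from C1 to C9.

C1 carries 4 σ bonds, giving a steric number of 4, so it is sp3.
C2 is sp: 2 σ bonds, plus two π bonds, 2 electron-density regions.
C3: 2 σ bonds, plus two π bonds; 2 regions of electron density → sp.
C4 (3 σ bonds, plus one π bond) has steric number 3: sp2.
C5 (2 σ bonds, plus two π bonds) has steric number 2: sp.
C6: 3 σ bonds, plus one π bond; 3 regions of electron density → sp2.
C7 — 4 σ bonds. Steric number 4, so sp3.
C8 — 3 σ bonds, plus one π bond. Steric number 3, so sp2.
C9 carries 3 σ bonds, plus one π bond, giving a steric number of 3, so it is sp2.

C1 sp3, C2 sp, C3 sp, C4 sp2, C5 sp, C6 sp2, C7 sp3, C8 sp2, C9 sp2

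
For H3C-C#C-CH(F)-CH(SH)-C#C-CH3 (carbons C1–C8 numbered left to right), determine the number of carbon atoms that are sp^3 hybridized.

4

C1: sp3 ✓
C2: sp
C3: sp
C4: sp3 ✓
C5: sp3 ✓
C6: sp
C7: sp
C8: sp3 ✓
C1, C4, C5, C8 → 4 sp3 carbons.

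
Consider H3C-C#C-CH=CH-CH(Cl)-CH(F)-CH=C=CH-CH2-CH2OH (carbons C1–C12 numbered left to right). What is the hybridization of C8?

sp2

C8 — 3 σ bonds, plus one π bond. Steric number 3, so sp2.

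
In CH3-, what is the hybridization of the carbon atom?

Three σ bonds + one lone pair = steric number 4 → sp3, pyramidal.

sp3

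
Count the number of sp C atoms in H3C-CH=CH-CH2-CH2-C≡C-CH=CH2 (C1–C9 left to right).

C1: sp3
C2: sp2
C3: sp2
C4: sp3
C5: sp3
C6: sp ✓
C7: sp ✓
C8: sp2
C9: sp2
C6, C7 → 2 sp carbons.

2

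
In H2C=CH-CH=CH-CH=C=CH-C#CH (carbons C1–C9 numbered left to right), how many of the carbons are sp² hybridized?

C1: sp2 ✓
C2: sp2 ✓
C3: sp2 ✓
C4: sp2 ✓
C5: sp2 ✓
C6: sp
C7: sp2 ✓
C8: sp
C9: sp
C1, C2, C3, C4, C5, C7 → 6 sp2 carbons.

6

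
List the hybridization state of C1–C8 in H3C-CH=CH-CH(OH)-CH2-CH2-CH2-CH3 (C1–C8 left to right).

C1 — 4 σ bonds. Steric number 4, so sp3.
C2: 3 σ bonds, plus one π bond; 3 regions of electron density → sp2.
C3: 3 σ bonds, plus one π bond; 3 regions of electron density → sp2.
C4 (4 σ bonds) has steric number 4: sp3.
C5 — 4 σ bonds. Steric number 4, so sp3.
C6: 4 σ bonds — 4 electron domains, sp3.
C7: 4 σ bonds — 4 electron domains, sp3.
C8 — 4 σ bonds. Steric number 4, so sp3.

C1 sp3, C2 sp2, C3 sp2, C4 sp3, C5 sp3, C6 sp3, C7 sp3, C8 sp3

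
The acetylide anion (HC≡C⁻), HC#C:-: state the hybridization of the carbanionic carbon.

sp

One σ bond + one lone pair = steric number 2 → sp.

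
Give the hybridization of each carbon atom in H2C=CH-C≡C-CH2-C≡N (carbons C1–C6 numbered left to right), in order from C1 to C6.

C1: 3 σ bonds, plus one π bond — 3 electron domains, sp2.
C2: 3 σ bonds, plus one π bond — 3 electron domains, sp2.
C3 is sp: 2 σ bonds, plus two π bonds, 2 electron-density regions.
C4: 2 σ bonds, plus two π bonds — 2 electron domains, sp.
C5 (4 σ bonds) has steric number 4: sp3.
C6 — 2 σ bonds, plus two π bonds. Steric number 2, so sp.

C1 sp2, C2 sp2, C3 sp, C4 sp, C5 sp3, C6 sp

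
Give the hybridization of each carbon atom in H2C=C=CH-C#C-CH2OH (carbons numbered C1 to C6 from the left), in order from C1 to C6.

C1: 3 σ bonds, plus one π bond — 3 electron domains, sp2.
C2: 2 σ bonds, plus two π bonds — 2 electron domains, sp.
C3 has 3 σ bonds, plus one π bond: steric number 3 → sp2.
C4: 2 σ bonds, plus two π bonds — 2 electron domains, sp.
C5: 2 σ bonds, plus two π bonds; 2 regions of electron density → sp.
C6 — 4 σ bonds. Steric number 4, so sp3.

C1 sp2, C2 sp, C3 sp2, C4 sp, C5 sp, C6 sp3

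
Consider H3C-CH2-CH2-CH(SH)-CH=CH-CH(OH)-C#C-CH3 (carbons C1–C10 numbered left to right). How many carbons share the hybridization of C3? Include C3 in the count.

C3 is sp3 (only σ bonds).
C1: sp3 ✓
C2: sp3 ✓
C3: sp3 ✓
C4: sp3 ✓
C5: sp2
C6: sp2
C7: sp3 ✓
C8: sp
C9: sp
C10: sp3 ✓
6 carbons are sp3.

6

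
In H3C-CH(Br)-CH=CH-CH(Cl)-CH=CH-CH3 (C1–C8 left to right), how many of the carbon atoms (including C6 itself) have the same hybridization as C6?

C6 is sp2 (one π bond).
C1: sp3
C2: sp3
C3: sp2 ✓
C4: sp2 ✓
C5: sp3
C6: sp2 ✓
C7: sp2 ✓
C8: sp3
4 carbons are sp2.

4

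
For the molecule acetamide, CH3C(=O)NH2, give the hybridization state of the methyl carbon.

sp3

The methyl carbon (4 σ bonds) has steric number 4: sp3.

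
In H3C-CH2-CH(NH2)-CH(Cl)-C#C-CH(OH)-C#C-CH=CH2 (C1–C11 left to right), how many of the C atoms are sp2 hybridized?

C1: sp3
C2: sp3
C3: sp3
C4: sp3
C5: sp
C6: sp
C7: sp3
C8: sp
C9: sp
C10: sp2 ✓
C11: sp2 ✓
C10, C11 → 2 sp2 carbons.

2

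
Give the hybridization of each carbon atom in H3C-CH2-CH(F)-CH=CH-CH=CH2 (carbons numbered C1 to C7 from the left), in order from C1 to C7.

C1 — 4 σ bonds. Steric number 4, so sp3.
C2 — 4 σ bonds. Steric number 4, so sp3.
C3: 4 σ bonds; 4 regions of electron density → sp3.
C4 has 3 σ bonds, plus one π bond: steric number 3 → sp2.
C5: 3 σ bonds, plus one π bond; 3 regions of electron density → sp2.
C6 — 3 σ bonds, plus one π bond. Steric number 3, so sp2.
C7: 3 σ bonds, plus one π bond; 3 regions of electron density → sp2.

C1 sp3, C2 sp3, C3 sp3, C4 sp2, C5 sp2, C6 sp2, C7 sp2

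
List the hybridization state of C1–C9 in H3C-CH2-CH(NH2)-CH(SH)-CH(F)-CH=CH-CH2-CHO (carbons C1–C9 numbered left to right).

C1 sp3, C2 sp3, C3 sp3, C4 sp3, C5 sp3, C6 sp2, C7 sp2, C8 sp3, C9 sp2

C1 (4 σ bonds) has steric number 4: sp3.
C2 (4 σ bonds) has steric number 4: sp3.
C3 (4 σ bonds) has steric number 4: sp3.
C4: 4 σ bonds — 4 electron domains, sp3.
C5 has 4 σ bonds: steric number 4 → sp3.
C6 has 3 σ bonds, plus one π bond: steric number 3 → sp2.
C7 (3 σ bonds, plus one π bond) has steric number 3: sp2.
C8 — 4 σ bonds. Steric number 4, so sp3.
C9 — 3 σ bonds, plus one π bond. Steric number 3, so sp2.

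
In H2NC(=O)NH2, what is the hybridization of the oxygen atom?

The oxygen atom is sp2: 1 σ bond and 2 lone pairs, plus one π bond, 3 electron-density regions.

sp²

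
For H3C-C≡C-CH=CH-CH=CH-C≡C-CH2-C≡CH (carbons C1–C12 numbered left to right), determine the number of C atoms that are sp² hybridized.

4

C1: sp3
C2: sp
C3: sp
C4: sp2 ✓
C5: sp2 ✓
C6: sp2 ✓
C7: sp2 ✓
C8: sp
C9: sp
C10: sp3
C11: sp
C12: sp
C4, C5, C6, C7 → 4 sp2 carbons.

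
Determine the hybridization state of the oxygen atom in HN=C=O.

The oxygen atom (1 σ bond and 2 lone pairs, plus one π bond) has steric number 3: sp2.

sp^2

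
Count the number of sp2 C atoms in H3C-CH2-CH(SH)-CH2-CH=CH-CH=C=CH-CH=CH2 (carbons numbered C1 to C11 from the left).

6

C1: sp3
C2: sp3
C3: sp3
C4: sp3
C5: sp2 ✓
C6: sp2 ✓
C7: sp2 ✓
C8: sp
C9: sp2 ✓
C10: sp2 ✓
C11: sp2 ✓
C5, C6, C7, C9, C10, C11 → 6 sp2 carbons.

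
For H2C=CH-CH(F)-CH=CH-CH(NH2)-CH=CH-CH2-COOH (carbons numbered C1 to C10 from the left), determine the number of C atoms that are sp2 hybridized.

C1: sp2 ✓
C2: sp2 ✓
C3: sp3
C4: sp2 ✓
C5: sp2 ✓
C6: sp3
C7: sp2 ✓
C8: sp2 ✓
C9: sp3
C10: sp2 ✓
C1, C2, C4, C5, C7, C8, C10 → 7 sp2 carbons.

7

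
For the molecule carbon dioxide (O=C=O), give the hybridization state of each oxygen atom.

sp²

One σ bond + two lone pairs = steric number 3 → sp2.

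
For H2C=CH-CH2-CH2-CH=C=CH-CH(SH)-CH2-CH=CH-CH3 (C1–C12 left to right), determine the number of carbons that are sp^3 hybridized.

C1: sp2
C2: sp2
C3: sp3 ✓
C4: sp3 ✓
C5: sp2
C6: sp
C7: sp2
C8: sp3 ✓
C9: sp3 ✓
C10: sp2
C11: sp2
C12: sp3 ✓
C3, C4, C8, C9, C12 → 5 sp3 carbons.

5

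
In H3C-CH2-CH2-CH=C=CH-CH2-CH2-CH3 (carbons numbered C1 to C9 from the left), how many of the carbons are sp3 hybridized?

6

C1: sp3 ✓
C2: sp3 ✓
C3: sp3 ✓
C4: sp2
C5: sp
C6: sp2
C7: sp3 ✓
C8: sp3 ✓
C9: sp3 ✓
C1, C2, C3, C7, C8, C9 → 6 sp3 carbons.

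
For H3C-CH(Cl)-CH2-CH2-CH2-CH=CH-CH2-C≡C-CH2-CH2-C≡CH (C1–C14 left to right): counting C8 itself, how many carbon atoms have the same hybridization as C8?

C8 is sp3 (only σ bonds).
C1: sp3 ✓
C2: sp3 ✓
C3: sp3 ✓
C4: sp3 ✓
C5: sp3 ✓
C6: sp2
C7: sp2
C8: sp3 ✓
C9: sp
C10: sp
C11: sp3 ✓
C12: sp3 ✓
C13: sp
C14: sp
8 carbons are sp3.

8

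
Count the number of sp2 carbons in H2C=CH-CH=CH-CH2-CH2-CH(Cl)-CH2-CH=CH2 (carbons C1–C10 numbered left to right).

6

C1: sp2 ✓
C2: sp2 ✓
C3: sp2 ✓
C4: sp2 ✓
C5: sp3
C6: sp3
C7: sp3
C8: sp3
C9: sp2 ✓
C10: sp2 ✓
C1, C2, C3, C4, C9, C10 → 6 sp2 carbons.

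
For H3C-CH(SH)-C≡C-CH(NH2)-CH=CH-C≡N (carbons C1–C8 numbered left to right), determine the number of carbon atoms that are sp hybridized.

C1: sp3
C2: sp3
C3: sp ✓
C4: sp ✓
C5: sp3
C6: sp2
C7: sp2
C8: sp ✓
C3, C4, C8 → 3 sp carbons.

3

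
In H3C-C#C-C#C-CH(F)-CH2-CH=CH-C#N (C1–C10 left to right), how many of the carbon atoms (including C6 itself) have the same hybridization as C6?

3

C6 is sp3 (only σ bonds).
C1: sp3 ✓
C2: sp
C3: sp
C4: sp
C5: sp
C6: sp3 ✓
C7: sp3 ✓
C8: sp2
C9: sp2
C10: sp
3 carbons are sp3.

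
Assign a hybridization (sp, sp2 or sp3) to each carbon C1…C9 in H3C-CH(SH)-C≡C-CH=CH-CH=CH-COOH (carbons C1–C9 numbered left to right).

C1 sp3, C2 sp3, C3 sp, C4 sp, C5 sp2, C6 sp2, C7 sp2, C8 sp2, C9 sp2

C1 has 4 σ bonds: steric number 4 → sp3.
C2 — 4 σ bonds. Steric number 4, so sp3.
C3 is sp: 2 σ bonds, plus two π bonds, 2 electron-density regions.
C4 — 2 σ bonds, plus two π bonds. Steric number 2, so sp.
C5 carries 3 σ bonds, plus one π bond, giving a steric number of 3, so it is sp2.
C6 is sp2: 3 σ bonds, plus one π bond, 3 electron-density regions.
C7 is sp2: 3 σ bonds, plus one π bond, 3 electron-density regions.
C8 carries 3 σ bonds, plus one π bond, giving a steric number of 3, so it is sp2.
C9: 3 σ bonds, plus one π bond — 3 electron domains, sp2.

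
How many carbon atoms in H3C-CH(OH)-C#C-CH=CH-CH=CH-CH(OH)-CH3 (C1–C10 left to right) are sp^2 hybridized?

C1: sp3
C2: sp3
C3: sp
C4: sp
C5: sp2 ✓
C6: sp2 ✓
C7: sp2 ✓
C8: sp2 ✓
C9: sp3
C10: sp3
C5, C6, C7, C8 → 4 sp2 carbons.

4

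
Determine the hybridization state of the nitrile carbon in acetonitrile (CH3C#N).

The nitrile carbon has 2 σ bonds, plus two π bonds: steric number 2 → sp.

sp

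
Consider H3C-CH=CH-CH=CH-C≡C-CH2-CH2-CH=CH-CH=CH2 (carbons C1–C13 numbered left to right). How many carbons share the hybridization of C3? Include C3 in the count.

C3 is sp2 (one π bond).
C1: sp3
C2: sp2 ✓
C3: sp2 ✓
C4: sp2 ✓
C5: sp2 ✓
C6: sp
C7: sp
C8: sp3
C9: sp3
C10: sp2 ✓
C11: sp2 ✓
C12: sp2 ✓
C13: sp2 ✓
8 carbons are sp2.

8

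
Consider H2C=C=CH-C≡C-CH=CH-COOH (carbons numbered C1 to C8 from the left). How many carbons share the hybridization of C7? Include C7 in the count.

C7 is sp2 (one π bond).
C1: sp2 ✓
C2: sp
C3: sp2 ✓
C4: sp
C5: sp
C6: sp2 ✓
C7: sp2 ✓
C8: sp2 ✓
5 carbons are sp2.

5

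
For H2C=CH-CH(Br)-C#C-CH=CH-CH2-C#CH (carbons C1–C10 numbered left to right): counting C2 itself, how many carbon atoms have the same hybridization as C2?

C2 is sp2 (one π bond).
C1: sp2 ✓
C2: sp2 ✓
C3: sp3
C4: sp
C5: sp
C6: sp2 ✓
C7: sp2 ✓
C8: sp3
C9: sp
C10: sp
4 carbons are sp2.

4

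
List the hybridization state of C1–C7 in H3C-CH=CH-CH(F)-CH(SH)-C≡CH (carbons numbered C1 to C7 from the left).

C1 is sp3: 4 σ bonds, 4 electron-density regions.
C2 (3 σ bonds, plus one π bond) has steric number 3: sp2.
C3 (3 σ bonds, plus one π bond) has steric number 3: sp2.
C4: 4 σ bonds — 4 electron domains, sp3.
C5: 4 σ bonds — 4 electron domains, sp3.
C6: 2 σ bonds, plus two π bonds — 2 electron domains, sp.
C7: 2 σ bonds, plus two π bonds; 2 regions of electron density → sp.

C1 sp3, C2 sp2, C3 sp2, C4 sp3, C5 sp3, C6 sp, C7 sp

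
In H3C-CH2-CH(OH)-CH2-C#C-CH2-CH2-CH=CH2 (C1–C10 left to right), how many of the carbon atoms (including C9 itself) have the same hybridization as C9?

C9 is sp2 (one π bond).
C1: sp3
C2: sp3
C3: sp3
C4: sp3
C5: sp
C6: sp
C7: sp3
C8: sp3
C9: sp2 ✓
C10: sp2 ✓
2 carbons are sp2.

2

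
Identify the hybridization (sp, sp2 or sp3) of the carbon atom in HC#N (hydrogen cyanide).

sp

The carbon atom is sp: 2 σ bonds, plus two π bonds, 2 electron-density regions.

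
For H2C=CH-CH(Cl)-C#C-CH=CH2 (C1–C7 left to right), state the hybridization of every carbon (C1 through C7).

C1 sp2, C2 sp2, C3 sp3, C4 sp, C5 sp, C6 sp2, C7 sp2

C1 has 3 σ bonds, plus one π bond: steric number 3 → sp2.
C2 (3 σ bonds, plus one π bond) has steric number 3: sp2.
C3 is sp3: 4 σ bonds, 4 electron-density regions.
C4 (2 σ bonds, plus two π bonds) has steric number 2: sp.
C5 is sp: 2 σ bonds, plus two π bonds, 2 electron-density regions.
C6 has 3 σ bonds, plus one π bond: steric number 3 → sp2.
C7 carries 3 σ bonds, plus one π bond, giving a steric number of 3, so it is sp2.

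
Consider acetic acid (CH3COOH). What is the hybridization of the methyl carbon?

sp3

The methyl carbon — 4 σ bonds. Steric number 4, so sp3.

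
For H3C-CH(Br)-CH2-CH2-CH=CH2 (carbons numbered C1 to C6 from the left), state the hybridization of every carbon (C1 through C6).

C1 is sp3: 4 σ bonds, 4 electron-density regions.
C2 carries 4 σ bonds, giving a steric number of 4, so it is sp3.
C3 is sp3: 4 σ bonds, 4 electron-density regions.
C4 has 4 σ bonds: steric number 4 → sp3.
C5: 3 σ bonds, plus one π bond; 3 regions of electron density → sp2.
C6: 3 σ bonds, plus one π bond; 3 regions of electron density → sp2.

C1 sp3, C2 sp3, C3 sp3, C4 sp3, C5 sp2, C6 sp2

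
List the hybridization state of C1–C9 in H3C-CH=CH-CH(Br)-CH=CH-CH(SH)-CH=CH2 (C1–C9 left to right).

C1 sp3, C2 sp2, C3 sp2, C4 sp3, C5 sp2, C6 sp2, C7 sp3, C8 sp2, C9 sp2

C1: 4 σ bonds; 4 regions of electron density → sp3.
C2 carries 3 σ bonds, plus one π bond, giving a steric number of 3, so it is sp2.
C3 — 3 σ bonds, plus one π bond. Steric number 3, so sp2.
C4 (4 σ bonds) has steric number 4: sp3.
C5 — 3 σ bonds, plus one π bond. Steric number 3, so sp2.
C6 is sp2: 3 σ bonds, plus one π bond, 3 electron-density regions.
C7: 4 σ bonds — 4 electron domains, sp3.
C8 has 3 σ bonds, plus one π bond: steric number 3 → sp2.
C9 has 3 σ bonds, plus one π bond: steric number 3 → sp2.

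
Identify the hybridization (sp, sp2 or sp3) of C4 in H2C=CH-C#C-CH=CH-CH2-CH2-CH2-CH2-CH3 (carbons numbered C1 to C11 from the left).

sp

C4: 2 σ bonds, plus two π bonds — 2 electron domains, sp.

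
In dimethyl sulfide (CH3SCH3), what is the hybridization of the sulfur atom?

The sulfur atom has 2 σ bonds and 2 lone pairs: steric number 4 → sp3.

sp3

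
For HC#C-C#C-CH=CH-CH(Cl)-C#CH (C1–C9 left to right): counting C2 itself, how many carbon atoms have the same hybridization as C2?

6

C2 is sp (two π bonds).
C1: sp ✓
C2: sp ✓
C3: sp ✓
C4: sp ✓
C5: sp2
C6: sp2
C7: sp3
C8: sp ✓
C9: sp ✓
6 carbons are sp.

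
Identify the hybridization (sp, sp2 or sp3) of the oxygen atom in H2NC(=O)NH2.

The oxygen atom — 1 σ bond and 2 lone pairs, plus one π bond. Steric number 3, so sp2.

sp²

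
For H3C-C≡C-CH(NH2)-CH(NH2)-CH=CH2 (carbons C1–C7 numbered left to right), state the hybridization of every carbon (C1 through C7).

C1 sp3, C2 sp, C3 sp, C4 sp3, C5 sp3, C6 sp2, C7 sp2

C1: 4 σ bonds — 4 electron domains, sp3.
C2: 2 σ bonds, plus two π bonds — 2 electron domains, sp.
C3 is sp: 2 σ bonds, plus two π bonds, 2 electron-density regions.
C4: 4 σ bonds — 4 electron domains, sp3.
C5 has 4 σ bonds: steric number 4 → sp3.
C6 has 3 σ bonds, plus one π bond: steric number 3 → sp2.
C7: 3 σ bonds, plus one π bond; 3 regions of electron density → sp2.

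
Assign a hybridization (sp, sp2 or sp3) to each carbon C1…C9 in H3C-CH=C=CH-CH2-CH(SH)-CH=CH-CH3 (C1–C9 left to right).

C1 sp3, C2 sp2, C3 sp, C4 sp2, C5 sp3, C6 sp3, C7 sp2, C8 sp2, C9 sp3

C1: 4 σ bonds — 4 electron domains, sp3.
C2: 3 σ bonds, plus one π bond; 3 regions of electron density → sp2.
C3: 2 σ bonds, plus two π bonds; 2 regions of electron density → sp.
C4: 3 σ bonds, plus one π bond — 3 electron domains, sp2.
C5 carries 4 σ bonds, giving a steric number of 4, so it is sp3.
C6 carries 4 σ bonds, giving a steric number of 4, so it is sp3.
C7 — 3 σ bonds, plus one π bond. Steric number 3, so sp2.
C8: 3 σ bonds, plus one π bond — 3 electron domains, sp2.
C9: 4 σ bonds; 4 regions of electron density → sp3.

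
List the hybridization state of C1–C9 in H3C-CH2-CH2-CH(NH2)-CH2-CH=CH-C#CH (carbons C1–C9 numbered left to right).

C1 — 4 σ bonds. Steric number 4, so sp3.
C2: 4 σ bonds; 4 regions of electron density → sp3.
C3 (4 σ bonds) has steric number 4: sp3.
C4: 4 σ bonds — 4 electron domains, sp3.
C5 carries 4 σ bonds, giving a steric number of 4, so it is sp3.
C6: 3 σ bonds, plus one π bond — 3 electron domains, sp2.
C7 is sp2: 3 σ bonds, plus one π bond, 3 electron-density regions.
C8 (2 σ bonds, plus two π bonds) has steric number 2: sp.
C9 (2 σ bonds, plus two π bonds) has steric number 2: sp.

C1 sp3, C2 sp3, C3 sp3, C4 sp3, C5 sp3, C6 sp2, C7 sp2, C8 sp, C9 sp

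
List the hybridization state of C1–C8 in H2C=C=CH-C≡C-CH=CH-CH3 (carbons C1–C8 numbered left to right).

C1 sp2, C2 sp, C3 sp2, C4 sp, C5 sp, C6 sp2, C7 sp2, C8 sp3

C1 — 3 σ bonds, plus one π bond. Steric number 3, so sp2.
C2: 2 σ bonds, plus two π bonds — 2 electron domains, sp.
C3 (3 σ bonds, plus one π bond) has steric number 3: sp2.
C4: 2 σ bonds, plus two π bonds; 2 regions of electron density → sp.
C5 is sp: 2 σ bonds, plus two π bonds, 2 electron-density regions.
C6 has 3 σ bonds, plus one π bond: steric number 3 → sp2.
C7 is sp2: 3 σ bonds, plus one π bond, 3 electron-density regions.
C8 has 4 σ bonds: steric number 4 → sp3.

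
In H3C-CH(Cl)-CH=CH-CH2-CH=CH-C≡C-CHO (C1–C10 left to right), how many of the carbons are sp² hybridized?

C1: sp3
C2: sp3
C3: sp2 ✓
C4: sp2 ✓
C5: sp3
C6: sp2 ✓
C7: sp2 ✓
C8: sp
C9: sp
C10: sp2 ✓
C3, C4, C6, C7, C10 → 5 sp2 carbons.

5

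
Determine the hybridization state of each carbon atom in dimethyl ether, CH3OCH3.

sp3

Each carbon atom has 4 σ bonds: steric number 4 → sp3.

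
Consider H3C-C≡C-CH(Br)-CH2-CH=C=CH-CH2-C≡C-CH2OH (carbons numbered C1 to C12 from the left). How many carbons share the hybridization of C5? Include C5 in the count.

5

C5 is sp3 (only σ bonds).
C1: sp3 ✓
C2: sp
C3: sp
C4: sp3 ✓
C5: sp3 ✓
C6: sp2
C7: sp
C8: sp2
C9: sp3 ✓
C10: sp
C11: sp
C12: sp3 ✓
5 carbons are sp3.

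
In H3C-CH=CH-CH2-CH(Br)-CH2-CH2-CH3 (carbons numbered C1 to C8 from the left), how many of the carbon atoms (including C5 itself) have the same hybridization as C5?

6

C5 is sp3 (only σ bonds).
C1: sp3 ✓
C2: sp2
C3: sp2
C4: sp3 ✓
C5: sp3 ✓
C6: sp3 ✓
C7: sp3 ✓
C8: sp3 ✓
6 carbons are sp3.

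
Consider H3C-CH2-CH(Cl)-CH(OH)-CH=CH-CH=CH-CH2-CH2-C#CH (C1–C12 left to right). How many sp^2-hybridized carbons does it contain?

C1: sp3
C2: sp3
C3: sp3
C4: sp3
C5: sp2 ✓
C6: sp2 ✓
C7: sp2 ✓
C8: sp2 ✓
C9: sp3
C10: sp3
C11: sp
C12: sp
C5, C6, C7, C8 → 4 sp2 carbons.

4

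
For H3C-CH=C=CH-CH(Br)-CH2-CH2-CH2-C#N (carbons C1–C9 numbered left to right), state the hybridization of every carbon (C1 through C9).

C1 sp3, C2 sp2, C3 sp, C4 sp2, C5 sp3, C6 sp3, C7 sp3, C8 sp3, C9 sp

C1 (4 σ bonds) has steric number 4: sp3.
C2 has 3 σ bonds, plus one π bond: steric number 3 → sp2.
C3 — 2 σ bonds, plus two π bonds. Steric number 2, so sp.
C4 (3 σ bonds, plus one π bond) has steric number 3: sp2.
C5 (4 σ bonds) has steric number 4: sp3.
C6 (4 σ bonds) has steric number 4: sp3.
C7 — 4 σ bonds. Steric number 4, so sp3.
C8 carries 4 σ bonds, giving a steric number of 4, so it is sp3.
C9 — 2 σ bonds, plus two π bonds. Steric number 2, so sp.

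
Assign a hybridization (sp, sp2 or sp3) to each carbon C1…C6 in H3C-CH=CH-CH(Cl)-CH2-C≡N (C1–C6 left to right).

C1 carries 4 σ bonds, giving a steric number of 4, so it is sp3.
C2 has 3 σ bonds, plus one π bond: steric number 3 → sp2.
C3: 3 σ bonds, plus one π bond — 3 electron domains, sp2.
C4 — 4 σ bonds. Steric number 4, so sp3.
C5 (4 σ bonds) has steric number 4: sp3.
C6 — 2 σ bonds, plus two π bonds. Steric number 2, so sp.

C1 sp3, C2 sp2, C3 sp2, C4 sp3, C5 sp3, C6 sp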